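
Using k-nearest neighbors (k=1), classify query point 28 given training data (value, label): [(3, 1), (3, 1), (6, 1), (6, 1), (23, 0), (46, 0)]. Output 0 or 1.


Distances from query 28:
Point 23 (class 0): distance = 5
K=1 nearest neighbors: classes = [0]
Votes for class 1: 0 / 1
Majority vote => class 0

0


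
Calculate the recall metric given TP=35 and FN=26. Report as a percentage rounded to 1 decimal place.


Recall = TP / (TP + FN) * 100
= 35 / (35 + 26)
= 35 / 61
= 0.5738
= 57.4%

57.4


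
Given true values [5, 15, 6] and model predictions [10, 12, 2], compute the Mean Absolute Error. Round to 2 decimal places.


Absolute errors: [5, 3, 4]
Sum of absolute errors = 12
MAE = 12 / 3 = 4.00

4.00


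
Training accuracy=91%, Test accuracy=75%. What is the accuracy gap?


Gap = train_accuracy - test_accuracy
= 91 - 75
= 16%
This gap suggests the model is overfitting.

16


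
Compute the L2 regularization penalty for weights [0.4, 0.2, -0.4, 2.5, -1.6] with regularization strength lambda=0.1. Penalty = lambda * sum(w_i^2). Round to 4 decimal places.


Squaring each weight:
0.4^2 = 0.16
0.2^2 = 0.04
(-0.4)^2 = 0.16
2.5^2 = 6.25
(-1.6)^2 = 2.56
Sum of squares = 9.17
Penalty = 0.1 * 9.17 = 0.9170

0.9170


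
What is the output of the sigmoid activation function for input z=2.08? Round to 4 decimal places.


sigmoid(z) = 1 / (1 + exp(-z))
exp(-(2.08)) = exp(-2.08) = 0.1249
1 + 0.1249 = 1.1249
1 / 1.1249 = 0.8889

0.8889


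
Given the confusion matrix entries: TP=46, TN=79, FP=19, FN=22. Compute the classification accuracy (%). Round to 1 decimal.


Accuracy = (TP + TN) / (TP + TN + FP + FN) * 100
= (46 + 79) / (46 + 79 + 19 + 22)
= 125 / 166
= 0.753
= 75.3%

75.3


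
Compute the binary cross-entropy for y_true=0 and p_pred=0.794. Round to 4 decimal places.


For y=0: Loss = -log(1-p)
= -log(1 - 0.794)
= -log(0.206)
= -(-1.5799)
= 1.5799

1.5799


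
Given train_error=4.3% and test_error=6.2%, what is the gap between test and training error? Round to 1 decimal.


Generalization gap = test_error - train_error
= 6.2 - 4.3
= 1.9%
A small gap suggests good generalization.

1.9


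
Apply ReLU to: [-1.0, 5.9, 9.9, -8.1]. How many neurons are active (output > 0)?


ReLU(x) = max(0, x) for each element:
ReLU(-1.0) = 0
ReLU(5.9) = 5.9
ReLU(9.9) = 9.9
ReLU(-8.1) = 0
Active neurons (>0): 2

2


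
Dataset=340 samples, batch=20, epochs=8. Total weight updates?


Iterations per epoch = 340 / 20 = 17
Total updates = iterations_per_epoch * epochs
= 17 * 8
= 136

136


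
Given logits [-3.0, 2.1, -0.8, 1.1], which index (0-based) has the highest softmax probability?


Softmax is a monotonic transformation, so it preserves the argmax.
We need to find the index of the maximum logit.
Index 0: -3.0
Index 1: 2.1
Index 2: -0.8
Index 3: 1.1
Maximum logit = 2.1 at index 1

1


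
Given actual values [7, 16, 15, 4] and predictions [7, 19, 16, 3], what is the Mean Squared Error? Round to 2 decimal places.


Differences: [0, -3, -1, 1]
Squared errors: [0, 9, 1, 1]
Sum of squared errors = 11
MSE = 11 / 4 = 2.75

2.75


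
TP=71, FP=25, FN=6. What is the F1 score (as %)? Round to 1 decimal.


Precision = TP / (TP + FP) = 71 / 96 = 0.7396
Recall = TP / (TP + FN) = 71 / 77 = 0.9221
F1 = 2 * P * R / (P + R)
= 2 * 0.7396 * 0.9221 / (0.7396 + 0.9221)
= 1.3639 / 1.6617
= 0.8208
As percentage: 82.1%

82.1


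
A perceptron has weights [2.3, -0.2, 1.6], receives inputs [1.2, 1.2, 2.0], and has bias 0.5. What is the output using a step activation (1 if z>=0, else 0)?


z = w . x + b
= 2.3*1.2 + -0.2*1.2 + 1.6*2.0 + 0.5
= 2.76 + -0.24 + 3.2 + 0.5
= 5.72 + 0.5
= 6.22
Since z = 6.22 >= 0, output = 1

1


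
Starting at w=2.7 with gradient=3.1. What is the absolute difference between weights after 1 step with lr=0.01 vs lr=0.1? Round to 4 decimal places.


With lr=0.01: w_new = 2.7 - 0.01 * 3.1 = 2.669
With lr=0.1: w_new = 2.7 - 0.1 * 3.1 = 2.39
Absolute difference = |2.669 - 2.39|
= 0.2790

0.2790


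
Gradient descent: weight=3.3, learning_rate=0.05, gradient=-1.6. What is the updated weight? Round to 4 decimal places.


w_new = w_old - lr * gradient
= 3.3 - 0.05 * -1.6
= 3.3 - (-0.08)
= 3.3800

3.3800


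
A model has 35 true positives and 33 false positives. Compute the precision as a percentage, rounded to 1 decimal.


Precision = TP / (TP + FP) * 100
= 35 / (35 + 33)
= 35 / 68
= 0.5147
= 51.5%

51.5


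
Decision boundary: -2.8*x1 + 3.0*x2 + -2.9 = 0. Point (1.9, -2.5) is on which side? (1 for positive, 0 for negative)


Compute -2.8 * 1.9 + 3.0 * -2.5 + -2.9
= -5.32 + -7.5 + -2.9
= -15.72
Since -15.72 < 0, the point is on the negative side.

0


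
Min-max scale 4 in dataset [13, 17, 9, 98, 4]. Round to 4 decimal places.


Min = 4, Max = 98
Range = 98 - 4 = 94
Scaled = (x - min) / (max - min)
= (4 - 4) / 94
= 0 / 94
= 0.0000

0.0000


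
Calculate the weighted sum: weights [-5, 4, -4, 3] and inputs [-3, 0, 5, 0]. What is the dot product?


Element-wise products:
-5 * -3 = 15
4 * 0 = 0
-4 * 5 = -20
3 * 0 = 0
Sum = 15 + 0 + -20 + 0
= -5

-5


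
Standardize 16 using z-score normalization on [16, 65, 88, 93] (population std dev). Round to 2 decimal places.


Mean = (16 + 65 + 88 + 93) / 4 = 65.5
Variance = sum((x_i - mean)^2) / n = 928.25
Std = sqrt(928.25) = 30.4672
Z = (x - mean) / std
= (16 - 65.5) / 30.4672
= -49.5 / 30.4672
= -1.62

-1.62


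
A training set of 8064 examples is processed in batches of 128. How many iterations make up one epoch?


Iterations per epoch = dataset_size / batch_size
= 8064 / 128
= 63

63


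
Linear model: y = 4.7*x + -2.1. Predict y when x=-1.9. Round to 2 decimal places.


y = 4.7 * -1.9 + (-2.1)
= -8.93 + (-2.1)
= -11.03

-11.03


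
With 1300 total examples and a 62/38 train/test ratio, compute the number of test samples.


Train samples = 1300 * 62% = 806
Test samples = 1300 - 806
= 494

494


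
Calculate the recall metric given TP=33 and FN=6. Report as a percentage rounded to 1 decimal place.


Recall = TP / (TP + FN) * 100
= 33 / (33 + 6)
= 33 / 39
= 0.8462
= 84.6%

84.6


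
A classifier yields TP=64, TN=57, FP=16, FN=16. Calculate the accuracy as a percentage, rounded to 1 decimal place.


Accuracy = (TP + TN) / (TP + TN + FP + FN) * 100
= (64 + 57) / (64 + 57 + 16 + 16)
= 121 / 153
= 0.7908
= 79.1%

79.1


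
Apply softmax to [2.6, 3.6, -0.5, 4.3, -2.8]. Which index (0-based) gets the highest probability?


Softmax is a monotonic transformation, so it preserves the argmax.
We need to find the index of the maximum logit.
Index 0: 2.6
Index 1: 3.6
Index 2: -0.5
Index 3: 4.3
Index 4: -2.8
Maximum logit = 4.3 at index 3

3


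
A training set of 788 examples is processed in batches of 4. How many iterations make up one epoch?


Iterations per epoch = dataset_size / batch_size
= 788 / 4
= 197

197


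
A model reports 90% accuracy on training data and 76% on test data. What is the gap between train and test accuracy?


Gap = train_accuracy - test_accuracy
= 90 - 76
= 14%
This gap suggests the model is overfitting.

14


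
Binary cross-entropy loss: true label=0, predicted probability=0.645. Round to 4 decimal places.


For y=0: Loss = -log(1-p)
= -log(1 - 0.645)
= -log(0.355)
= -(-1.0356)
= 1.0356

1.0356


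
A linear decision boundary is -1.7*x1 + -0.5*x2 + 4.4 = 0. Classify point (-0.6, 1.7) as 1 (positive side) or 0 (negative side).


Compute -1.7 * -0.6 + -0.5 * 1.7 + 4.4
= 1.02 + -0.85 + 4.4
= 4.57
Since 4.57 >= 0, the point is on the positive side.

1


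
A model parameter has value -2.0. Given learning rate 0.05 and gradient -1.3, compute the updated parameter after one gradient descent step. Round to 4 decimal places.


w_new = w_old - lr * gradient
= -2.0 - 0.05 * -1.3
= -2.0 - (-0.065)
= -1.9350

-1.9350


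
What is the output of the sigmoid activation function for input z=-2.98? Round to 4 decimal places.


sigmoid(z) = 1 / (1 + exp(-z))
exp(-(-2.98)) = exp(2.98) = 19.6878
1 + 19.6878 = 20.6878
1 / 20.6878 = 0.0483

0.0483


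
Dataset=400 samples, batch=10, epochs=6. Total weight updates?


Iterations per epoch = 400 / 10 = 40
Total updates = iterations_per_epoch * epochs
= 40 * 6
= 240

240


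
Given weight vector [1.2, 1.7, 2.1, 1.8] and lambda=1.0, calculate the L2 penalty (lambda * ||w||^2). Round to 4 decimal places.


Squaring each weight:
1.2^2 = 1.44
1.7^2 = 2.89
2.1^2 = 4.41
1.8^2 = 3.24
Sum of squares = 11.98
Penalty = 1.0 * 11.98 = 11.9800

11.9800


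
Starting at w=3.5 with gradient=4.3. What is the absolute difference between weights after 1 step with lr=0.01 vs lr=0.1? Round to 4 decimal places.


With lr=0.01: w_new = 3.5 - 0.01 * 4.3 = 3.457
With lr=0.1: w_new = 3.5 - 0.1 * 4.3 = 3.07
Absolute difference = |3.457 - 3.07|
= 0.3870

0.3870


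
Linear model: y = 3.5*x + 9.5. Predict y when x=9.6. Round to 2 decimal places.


y = 3.5 * 9.6 + (9.5)
= 33.6 + (9.5)
= 43.10

43.10


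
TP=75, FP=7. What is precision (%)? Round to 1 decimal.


Precision = TP / (TP + FP) * 100
= 75 / (75 + 7)
= 75 / 82
= 0.9146
= 91.5%

91.5


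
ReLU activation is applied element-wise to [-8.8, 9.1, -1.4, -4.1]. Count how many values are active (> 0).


ReLU(x) = max(0, x) for each element:
ReLU(-8.8) = 0
ReLU(9.1) = 9.1
ReLU(-1.4) = 0
ReLU(-4.1) = 0
Active neurons (>0): 1

1


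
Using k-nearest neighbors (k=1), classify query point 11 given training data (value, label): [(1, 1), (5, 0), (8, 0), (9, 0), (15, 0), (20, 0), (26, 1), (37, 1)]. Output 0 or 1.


Distances from query 11:
Point 9 (class 0): distance = 2
K=1 nearest neighbors: classes = [0]
Votes for class 1: 0 / 1
Majority vote => class 0

0


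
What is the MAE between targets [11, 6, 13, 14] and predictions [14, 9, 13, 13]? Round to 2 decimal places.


Absolute errors: [3, 3, 0, 1]
Sum of absolute errors = 7
MAE = 7 / 4 = 1.75

1.75


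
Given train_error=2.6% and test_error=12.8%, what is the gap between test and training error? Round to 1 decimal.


Generalization gap = test_error - train_error
= 12.8 - 2.6
= 10.2%
A large gap suggests overfitting.

10.2


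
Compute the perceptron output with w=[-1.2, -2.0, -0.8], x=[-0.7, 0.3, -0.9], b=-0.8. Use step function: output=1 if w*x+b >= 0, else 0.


z = w . x + b
= -1.2*-0.7 + -2.0*0.3 + -0.8*-0.9 + -0.8
= 0.84 + -0.6 + 0.72 + -0.8
= 0.96 + -0.8
= 0.16
Since z = 0.16 >= 0, output = 1

1


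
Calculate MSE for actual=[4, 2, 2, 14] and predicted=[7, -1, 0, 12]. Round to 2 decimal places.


Differences: [-3, 3, 2, 2]
Squared errors: [9, 9, 4, 4]
Sum of squared errors = 26
MSE = 26 / 4 = 6.50

6.50


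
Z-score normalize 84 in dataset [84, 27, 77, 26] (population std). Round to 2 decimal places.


Mean = (84 + 27 + 77 + 26) / 4 = 53.5
Variance = sum((x_i - mean)^2) / n = 735.25
Std = sqrt(735.25) = 27.1155
Z = (x - mean) / std
= (84 - 53.5) / 27.1155
= 30.5 / 27.1155
= 1.12

1.12


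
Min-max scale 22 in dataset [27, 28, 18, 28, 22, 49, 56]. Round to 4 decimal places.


Min = 18, Max = 56
Range = 56 - 18 = 38
Scaled = (x - min) / (max - min)
= (22 - 18) / 38
= 4 / 38
= 0.1053

0.1053


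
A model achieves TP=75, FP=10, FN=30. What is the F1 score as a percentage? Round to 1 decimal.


Precision = TP / (TP + FP) = 75 / 85 = 0.8824
Recall = TP / (TP + FN) = 75 / 105 = 0.7143
F1 = 2 * P * R / (P + R)
= 2 * 0.8824 * 0.7143 / (0.8824 + 0.7143)
= 1.2605 / 1.5966
= 0.7895
As percentage: 78.9%

78.9


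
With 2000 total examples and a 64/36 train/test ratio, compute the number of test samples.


Train samples = 2000 * 64% = 1280
Test samples = 2000 - 1280
= 720

720


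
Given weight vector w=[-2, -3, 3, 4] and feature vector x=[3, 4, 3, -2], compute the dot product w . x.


Element-wise products:
-2 * 3 = -6
-3 * 4 = -12
3 * 3 = 9
4 * -2 = -8
Sum = -6 + -12 + 9 + -8
= -17

-17


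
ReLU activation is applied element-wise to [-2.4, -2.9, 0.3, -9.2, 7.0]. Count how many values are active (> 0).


ReLU(x) = max(0, x) for each element:
ReLU(-2.4) = 0
ReLU(-2.9) = 0
ReLU(0.3) = 0.3
ReLU(-9.2) = 0
ReLU(7.0) = 7.0
Active neurons (>0): 2

2


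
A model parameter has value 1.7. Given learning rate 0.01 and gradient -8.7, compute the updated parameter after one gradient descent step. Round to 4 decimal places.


w_new = w_old - lr * gradient
= 1.7 - 0.01 * -8.7
= 1.7 - (-0.087)
= 1.7870

1.7870


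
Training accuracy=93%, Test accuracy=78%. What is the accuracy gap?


Gap = train_accuracy - test_accuracy
= 93 - 78
= 15%
This gap suggests the model is overfitting.

15


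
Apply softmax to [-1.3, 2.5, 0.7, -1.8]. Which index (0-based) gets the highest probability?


Softmax is a monotonic transformation, so it preserves the argmax.
We need to find the index of the maximum logit.
Index 0: -1.3
Index 1: 2.5
Index 2: 0.7
Index 3: -1.8
Maximum logit = 2.5 at index 1

1


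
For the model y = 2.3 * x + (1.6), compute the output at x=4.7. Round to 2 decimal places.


y = 2.3 * 4.7 + (1.6)
= 10.81 + (1.6)
= 12.41

12.41


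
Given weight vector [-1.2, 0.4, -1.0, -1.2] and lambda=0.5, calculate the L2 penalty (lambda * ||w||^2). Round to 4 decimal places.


Squaring each weight:
(-1.2)^2 = 1.44
0.4^2 = 0.16
(-1.0)^2 = 1.0
(-1.2)^2 = 1.44
Sum of squares = 4.04
Penalty = 0.5 * 4.04 = 2.0200

2.0200


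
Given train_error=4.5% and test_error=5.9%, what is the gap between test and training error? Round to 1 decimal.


Generalization gap = test_error - train_error
= 5.9 - 4.5
= 1.4%
A small gap suggests good generalization.

1.4


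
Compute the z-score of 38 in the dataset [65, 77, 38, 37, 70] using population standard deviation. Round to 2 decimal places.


Mean = (65 + 77 + 38 + 37 + 70) / 5 = 57.4
Variance = sum((x_i - mean)^2) / n = 278.64
Std = sqrt(278.64) = 16.6925
Z = (x - mean) / std
= (38 - 57.4) / 16.6925
= -19.4 / 16.6925
= -1.16

-1.16


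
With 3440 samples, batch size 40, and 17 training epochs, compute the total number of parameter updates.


Iterations per epoch = 3440 / 40 = 86
Total updates = iterations_per_epoch * epochs
= 86 * 17
= 1462

1462


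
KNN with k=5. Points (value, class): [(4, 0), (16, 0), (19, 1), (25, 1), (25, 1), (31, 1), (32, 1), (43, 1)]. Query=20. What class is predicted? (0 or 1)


Distances from query 20:
Point 19 (class 1): distance = 1
Point 16 (class 0): distance = 4
Point 25 (class 1): distance = 5
Point 25 (class 1): distance = 5
Point 31 (class 1): distance = 11
K=5 nearest neighbors: classes = [1, 0, 1, 1, 1]
Votes for class 1: 4 / 5
Majority vote => class 1

1


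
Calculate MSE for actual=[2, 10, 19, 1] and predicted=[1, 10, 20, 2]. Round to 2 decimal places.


Differences: [1, 0, -1, -1]
Squared errors: [1, 0, 1, 1]
Sum of squared errors = 3
MSE = 3 / 4 = 0.75

0.75


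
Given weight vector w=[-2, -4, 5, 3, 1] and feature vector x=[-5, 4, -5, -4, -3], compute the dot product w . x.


Element-wise products:
-2 * -5 = 10
-4 * 4 = -16
5 * -5 = -25
3 * -4 = -12
1 * -3 = -3
Sum = 10 + -16 + -25 + -12 + -3
= -46

-46


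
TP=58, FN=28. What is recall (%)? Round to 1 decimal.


Recall = TP / (TP + FN) * 100
= 58 / (58 + 28)
= 58 / 86
= 0.6744
= 67.4%

67.4


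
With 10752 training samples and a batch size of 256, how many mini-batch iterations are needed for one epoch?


Iterations per epoch = dataset_size / batch_size
= 10752 / 256
= 42

42


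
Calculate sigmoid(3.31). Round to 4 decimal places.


sigmoid(z) = 1 / (1 + exp(-z))
exp(-(3.31)) = exp(-3.31) = 0.0365
1 + 0.0365 = 1.0365
1 / 1.0365 = 0.9648

0.9648


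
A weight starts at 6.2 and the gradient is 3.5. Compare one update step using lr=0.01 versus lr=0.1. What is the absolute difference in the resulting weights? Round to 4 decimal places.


With lr=0.01: w_new = 6.2 - 0.01 * 3.5 = 6.165
With lr=0.1: w_new = 6.2 - 0.1 * 3.5 = 5.85
Absolute difference = |6.165 - 5.85|
= 0.3150

0.3150


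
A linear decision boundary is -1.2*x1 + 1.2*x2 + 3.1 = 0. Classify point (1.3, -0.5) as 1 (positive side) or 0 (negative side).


Compute -1.2 * 1.3 + 1.2 * -0.5 + 3.1
= -1.56 + -0.6 + 3.1
= 0.94
Since 0.94 >= 0, the point is on the positive side.

1


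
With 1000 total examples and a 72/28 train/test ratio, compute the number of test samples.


Train samples = 1000 * 72% = 720
Test samples = 1000 - 720
= 280

280


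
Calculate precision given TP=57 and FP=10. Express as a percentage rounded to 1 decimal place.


Precision = TP / (TP + FP) * 100
= 57 / (57 + 10)
= 57 / 67
= 0.8507
= 85.1%

85.1


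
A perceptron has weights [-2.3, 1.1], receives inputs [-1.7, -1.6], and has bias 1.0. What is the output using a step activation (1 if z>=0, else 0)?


z = w . x + b
= -2.3*-1.7 + 1.1*-1.6 + 1.0
= 3.91 + -1.76 + 1.0
= 2.15 + 1.0
= 3.15
Since z = 3.15 >= 0, output = 1

1


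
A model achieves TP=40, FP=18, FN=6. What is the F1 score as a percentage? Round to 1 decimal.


Precision = TP / (TP + FP) = 40 / 58 = 0.6897
Recall = TP / (TP + FN) = 40 / 46 = 0.8696
F1 = 2 * P * R / (P + R)
= 2 * 0.6897 * 0.8696 / (0.6897 + 0.8696)
= 1.1994 / 1.5592
= 0.7692
As percentage: 76.9%

76.9


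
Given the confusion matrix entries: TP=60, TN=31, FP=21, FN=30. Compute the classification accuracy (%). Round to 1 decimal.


Accuracy = (TP + TN) / (TP + TN + FP + FN) * 100
= (60 + 31) / (60 + 31 + 21 + 30)
= 91 / 142
= 0.6408
= 64.1%

64.1


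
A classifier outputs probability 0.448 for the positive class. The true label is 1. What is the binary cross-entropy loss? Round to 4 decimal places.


For y=1: Loss = -log(p)
= -log(0.448)
= -(-0.803)
= 0.8030

0.8030


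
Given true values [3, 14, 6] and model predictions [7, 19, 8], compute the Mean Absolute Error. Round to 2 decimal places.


Absolute errors: [4, 5, 2]
Sum of absolute errors = 11
MAE = 11 / 3 = 3.67

3.67


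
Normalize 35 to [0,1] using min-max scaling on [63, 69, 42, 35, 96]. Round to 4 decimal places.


Min = 35, Max = 96
Range = 96 - 35 = 61
Scaled = (x - min) / (max - min)
= (35 - 35) / 61
= 0 / 61
= 0.0000

0.0000


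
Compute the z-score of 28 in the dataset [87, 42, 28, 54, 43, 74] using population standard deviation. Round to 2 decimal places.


Mean = (87 + 42 + 28 + 54 + 43 + 74) / 6 = 54.6667
Variance = sum((x_i - mean)^2) / n = 404.5556
Std = sqrt(404.5556) = 20.1136
Z = (x - mean) / std
= (28 - 54.6667) / 20.1136
= -26.6667 / 20.1136
= -1.33

-1.33


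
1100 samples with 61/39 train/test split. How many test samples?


Train samples = 1100 * 61% = 671
Test samples = 1100 - 671
= 429

429


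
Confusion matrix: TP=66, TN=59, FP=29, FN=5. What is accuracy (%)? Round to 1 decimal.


Accuracy = (TP + TN) / (TP + TN + FP + FN) * 100
= (66 + 59) / (66 + 59 + 29 + 5)
= 125 / 159
= 0.7862
= 78.6%

78.6


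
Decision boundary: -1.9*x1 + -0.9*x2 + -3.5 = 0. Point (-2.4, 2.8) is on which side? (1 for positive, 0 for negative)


Compute -1.9 * -2.4 + -0.9 * 2.8 + -3.5
= 4.56 + -2.52 + -3.5
= -1.46
Since -1.46 < 0, the point is on the negative side.

0


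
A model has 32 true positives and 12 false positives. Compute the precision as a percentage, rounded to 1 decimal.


Precision = TP / (TP + FP) * 100
= 32 / (32 + 12)
= 32 / 44
= 0.7273
= 72.7%

72.7


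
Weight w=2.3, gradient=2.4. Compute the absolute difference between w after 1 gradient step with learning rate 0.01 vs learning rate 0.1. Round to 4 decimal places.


With lr=0.01: w_new = 2.3 - 0.01 * 2.4 = 2.276
With lr=0.1: w_new = 2.3 - 0.1 * 2.4 = 2.06
Absolute difference = |2.276 - 2.06|
= 0.2160

0.2160


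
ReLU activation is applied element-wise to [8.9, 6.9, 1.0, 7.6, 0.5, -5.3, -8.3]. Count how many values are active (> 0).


ReLU(x) = max(0, x) for each element:
ReLU(8.9) = 8.9
ReLU(6.9) = 6.9
ReLU(1.0) = 1.0
ReLU(7.6) = 7.6
ReLU(0.5) = 0.5
ReLU(-5.3) = 0
ReLU(-8.3) = 0
Active neurons (>0): 5

5


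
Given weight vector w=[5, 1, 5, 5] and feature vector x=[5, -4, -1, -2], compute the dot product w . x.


Element-wise products:
5 * 5 = 25
1 * -4 = -4
5 * -1 = -5
5 * -2 = -10
Sum = 25 + -4 + -5 + -10
= 6

6


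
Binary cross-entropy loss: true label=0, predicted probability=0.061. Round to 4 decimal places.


For y=0: Loss = -log(1-p)
= -log(1 - 0.061)
= -log(0.939)
= -(-0.0629)
= 0.0629

0.0629


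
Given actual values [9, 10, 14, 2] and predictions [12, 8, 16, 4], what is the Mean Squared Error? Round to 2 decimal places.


Differences: [-3, 2, -2, -2]
Squared errors: [9, 4, 4, 4]
Sum of squared errors = 21
MSE = 21 / 4 = 5.25

5.25


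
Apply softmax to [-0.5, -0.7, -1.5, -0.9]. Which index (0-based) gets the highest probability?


Softmax is a monotonic transformation, so it preserves the argmax.
We need to find the index of the maximum logit.
Index 0: -0.5
Index 1: -0.7
Index 2: -1.5
Index 3: -0.9
Maximum logit = -0.5 at index 0

0


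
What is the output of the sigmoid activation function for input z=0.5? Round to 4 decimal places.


sigmoid(z) = 1 / (1 + exp(-z))
exp(-(0.5)) = exp(-0.5) = 0.6065
1 + 0.6065 = 1.6065
1 / 1.6065 = 0.6225

0.6225


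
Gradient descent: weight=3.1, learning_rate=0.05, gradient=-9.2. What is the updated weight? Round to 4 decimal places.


w_new = w_old - lr * gradient
= 3.1 - 0.05 * -9.2
= 3.1 - (-0.46)
= 3.5600

3.5600


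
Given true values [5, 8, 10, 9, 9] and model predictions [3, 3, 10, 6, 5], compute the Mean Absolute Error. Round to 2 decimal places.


Absolute errors: [2, 5, 0, 3, 4]
Sum of absolute errors = 14
MAE = 14 / 5 = 2.80

2.80


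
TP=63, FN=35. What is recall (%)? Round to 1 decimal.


Recall = TP / (TP + FN) * 100
= 63 / (63 + 35)
= 63 / 98
= 0.6429
= 64.3%

64.3


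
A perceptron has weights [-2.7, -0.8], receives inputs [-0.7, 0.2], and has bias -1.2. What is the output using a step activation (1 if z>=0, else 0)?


z = w . x + b
= -2.7*-0.7 + -0.8*0.2 + -1.2
= 1.89 + -0.16 + -1.2
= 1.73 + -1.2
= 0.53
Since z = 0.53 >= 0, output = 1

1


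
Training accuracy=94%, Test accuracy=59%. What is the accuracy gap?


Gap = train_accuracy - test_accuracy
= 94 - 59
= 35%
This large gap strongly indicates overfitting.

35


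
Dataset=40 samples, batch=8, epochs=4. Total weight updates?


Iterations per epoch = 40 / 8 = 5
Total updates = iterations_per_epoch * epochs
= 5 * 4
= 20

20


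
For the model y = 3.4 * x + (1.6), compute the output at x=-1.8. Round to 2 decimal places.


y = 3.4 * -1.8 + (1.6)
= -6.12 + (1.6)
= -4.52

-4.52


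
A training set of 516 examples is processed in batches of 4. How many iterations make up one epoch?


Iterations per epoch = dataset_size / batch_size
= 516 / 4
= 129

129


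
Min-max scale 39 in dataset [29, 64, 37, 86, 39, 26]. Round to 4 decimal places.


Min = 26, Max = 86
Range = 86 - 26 = 60
Scaled = (x - min) / (max - min)
= (39 - 26) / 60
= 13 / 60
= 0.2167

0.2167


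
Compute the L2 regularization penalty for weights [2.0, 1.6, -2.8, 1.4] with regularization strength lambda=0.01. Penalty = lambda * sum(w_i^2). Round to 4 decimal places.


Squaring each weight:
2.0^2 = 4.0
1.6^2 = 2.56
(-2.8)^2 = 7.84
1.4^2 = 1.96
Sum of squares = 16.36
Penalty = 0.01 * 16.36 = 0.1636

0.1636


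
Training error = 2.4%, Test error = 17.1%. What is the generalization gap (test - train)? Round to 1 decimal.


Generalization gap = test_error - train_error
= 17.1 - 2.4
= 14.7%
A large gap suggests overfitting.

14.7


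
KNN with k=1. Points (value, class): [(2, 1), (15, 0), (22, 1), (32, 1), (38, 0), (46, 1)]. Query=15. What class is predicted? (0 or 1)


Distances from query 15:
Point 15 (class 0): distance = 0
K=1 nearest neighbors: classes = [0]
Votes for class 1: 0 / 1
Majority vote => class 0

0


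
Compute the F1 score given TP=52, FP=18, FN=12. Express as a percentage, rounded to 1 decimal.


Precision = TP / (TP + FP) = 52 / 70 = 0.7429
Recall = TP / (TP + FN) = 52 / 64 = 0.8125
F1 = 2 * P * R / (P + R)
= 2 * 0.7429 * 0.8125 / (0.7429 + 0.8125)
= 1.2071 / 1.5554
= 0.7761
As percentage: 77.6%

77.6


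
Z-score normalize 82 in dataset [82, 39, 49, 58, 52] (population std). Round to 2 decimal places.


Mean = (82 + 39 + 49 + 58 + 52) / 5 = 56.0
Variance = sum((x_i - mean)^2) / n = 206.8
Std = sqrt(206.8) = 14.3805
Z = (x - mean) / std
= (82 - 56.0) / 14.3805
= 26.0 / 14.3805
= 1.81

1.81


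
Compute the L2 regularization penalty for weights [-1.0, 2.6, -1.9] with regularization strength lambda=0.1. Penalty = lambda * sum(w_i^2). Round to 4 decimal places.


Squaring each weight:
(-1.0)^2 = 1.0
2.6^2 = 6.76
(-1.9)^2 = 3.61
Sum of squares = 11.37
Penalty = 0.1 * 11.37 = 1.1370

1.1370


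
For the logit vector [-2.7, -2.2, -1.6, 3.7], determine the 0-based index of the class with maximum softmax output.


Softmax is a monotonic transformation, so it preserves the argmax.
We need to find the index of the maximum logit.
Index 0: -2.7
Index 1: -2.2
Index 2: -1.6
Index 3: 3.7
Maximum logit = 3.7 at index 3

3


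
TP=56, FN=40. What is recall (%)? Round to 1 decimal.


Recall = TP / (TP + FN) * 100
= 56 / (56 + 40)
= 56 / 96
= 0.5833
= 58.3%

58.3


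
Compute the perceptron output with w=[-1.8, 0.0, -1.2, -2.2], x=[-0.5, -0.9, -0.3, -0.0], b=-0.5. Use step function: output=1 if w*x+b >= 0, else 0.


z = w . x + b
= -1.8*-0.5 + 0.0*-0.9 + -1.2*-0.3 + -2.2*-0.0 + -0.5
= 0.9 + -0.0 + 0.36 + 0.0 + -0.5
= 1.26 + -0.5
= 0.76
Since z = 0.76 >= 0, output = 1

1


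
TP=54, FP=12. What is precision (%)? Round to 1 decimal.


Precision = TP / (TP + FP) * 100
= 54 / (54 + 12)
= 54 / 66
= 0.8182
= 81.8%

81.8


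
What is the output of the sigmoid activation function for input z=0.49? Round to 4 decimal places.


sigmoid(z) = 1 / (1 + exp(-z))
exp(-(0.49)) = exp(-0.49) = 0.6126
1 + 0.6126 = 1.6126
1 / 1.6126 = 0.6201

0.6201


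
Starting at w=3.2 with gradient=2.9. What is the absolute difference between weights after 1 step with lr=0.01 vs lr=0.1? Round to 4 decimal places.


With lr=0.01: w_new = 3.2 - 0.01 * 2.9 = 3.171
With lr=0.1: w_new = 3.2 - 0.1 * 2.9 = 2.91
Absolute difference = |3.171 - 2.91|
= 0.2610

0.2610


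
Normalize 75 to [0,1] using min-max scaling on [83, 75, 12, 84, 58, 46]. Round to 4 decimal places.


Min = 12, Max = 84
Range = 84 - 12 = 72
Scaled = (x - min) / (max - min)
= (75 - 12) / 72
= 63 / 72
= 0.8750

0.8750


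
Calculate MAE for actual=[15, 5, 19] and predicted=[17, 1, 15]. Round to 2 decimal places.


Absolute errors: [2, 4, 4]
Sum of absolute errors = 10
MAE = 10 / 3 = 3.33

3.33


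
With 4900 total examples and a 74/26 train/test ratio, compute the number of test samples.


Train samples = 4900 * 74% = 3626
Test samples = 4900 - 3626
= 1274

1274


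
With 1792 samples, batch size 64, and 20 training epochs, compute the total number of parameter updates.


Iterations per epoch = 1792 / 64 = 28
Total updates = iterations_per_epoch * epochs
= 28 * 20
= 560

560


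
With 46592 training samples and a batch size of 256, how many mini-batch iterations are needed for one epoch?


Iterations per epoch = dataset_size / batch_size
= 46592 / 256
= 182

182


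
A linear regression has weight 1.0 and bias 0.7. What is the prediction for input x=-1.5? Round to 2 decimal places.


y = 1.0 * -1.5 + (0.7)
= -1.5 + (0.7)
= -0.80

-0.80


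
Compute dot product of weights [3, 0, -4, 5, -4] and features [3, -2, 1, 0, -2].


Element-wise products:
3 * 3 = 9
0 * -2 = 0
-4 * 1 = -4
5 * 0 = 0
-4 * -2 = 8
Sum = 9 + 0 + -4 + 0 + 8
= 13

13


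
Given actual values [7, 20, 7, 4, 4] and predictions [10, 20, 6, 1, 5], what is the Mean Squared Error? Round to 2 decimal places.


Differences: [-3, 0, 1, 3, -1]
Squared errors: [9, 0, 1, 9, 1]
Sum of squared errors = 20
MSE = 20 / 5 = 4.00

4.00


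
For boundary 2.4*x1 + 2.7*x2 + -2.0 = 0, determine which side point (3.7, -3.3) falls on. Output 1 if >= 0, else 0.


Compute 2.4 * 3.7 + 2.7 * -3.3 + -2.0
= 8.88 + -8.91 + -2.0
= -2.03
Since -2.03 < 0, the point is on the negative side.

0


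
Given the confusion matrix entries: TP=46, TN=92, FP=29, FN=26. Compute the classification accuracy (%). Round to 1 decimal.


Accuracy = (TP + TN) / (TP + TN + FP + FN) * 100
= (46 + 92) / (46 + 92 + 29 + 26)
= 138 / 193
= 0.715
= 71.5%

71.5


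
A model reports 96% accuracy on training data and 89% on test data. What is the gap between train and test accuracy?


Gap = train_accuracy - test_accuracy
= 96 - 89
= 7%
This moderate gap may indicate mild overfitting.

7


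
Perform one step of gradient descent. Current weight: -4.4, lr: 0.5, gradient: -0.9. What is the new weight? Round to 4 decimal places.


w_new = w_old - lr * gradient
= -4.4 - 0.5 * -0.9
= -4.4 - (-0.45)
= -3.9500

-3.9500


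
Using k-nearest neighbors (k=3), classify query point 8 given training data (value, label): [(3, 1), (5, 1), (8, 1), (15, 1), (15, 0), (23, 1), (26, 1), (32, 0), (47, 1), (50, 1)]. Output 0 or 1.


Distances from query 8:
Point 8 (class 1): distance = 0
Point 5 (class 1): distance = 3
Point 3 (class 1): distance = 5
K=3 nearest neighbors: classes = [1, 1, 1]
Votes for class 1: 3 / 3
Majority vote => class 1

1


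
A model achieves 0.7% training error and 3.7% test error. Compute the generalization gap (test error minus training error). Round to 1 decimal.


Generalization gap = test_error - train_error
= 3.7 - 0.7
= 3.0%
A moderate gap.

3.0


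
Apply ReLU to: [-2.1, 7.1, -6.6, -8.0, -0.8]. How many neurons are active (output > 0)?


ReLU(x) = max(0, x) for each element:
ReLU(-2.1) = 0
ReLU(7.1) = 7.1
ReLU(-6.6) = 0
ReLU(-8.0) = 0
ReLU(-0.8) = 0
Active neurons (>0): 1

1


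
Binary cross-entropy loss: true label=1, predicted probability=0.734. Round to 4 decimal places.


For y=1: Loss = -log(p)
= -log(0.734)
= -(-0.3092)
= 0.3092

0.3092


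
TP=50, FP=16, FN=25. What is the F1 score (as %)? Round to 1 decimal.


Precision = TP / (TP + FP) = 50 / 66 = 0.7576
Recall = TP / (TP + FN) = 50 / 75 = 0.6667
F1 = 2 * P * R / (P + R)
= 2 * 0.7576 * 0.6667 / (0.7576 + 0.6667)
= 1.0101 / 1.4242
= 0.7092
As percentage: 70.9%

70.9


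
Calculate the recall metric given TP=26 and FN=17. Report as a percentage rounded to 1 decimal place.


Recall = TP / (TP + FN) * 100
= 26 / (26 + 17)
= 26 / 43
= 0.6047
= 60.5%

60.5


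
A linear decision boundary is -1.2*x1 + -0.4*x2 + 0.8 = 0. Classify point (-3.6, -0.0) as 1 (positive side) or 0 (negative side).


Compute -1.2 * -3.6 + -0.4 * -0.0 + 0.8
= 4.32 + 0.0 + 0.8
= 5.12
Since 5.12 >= 0, the point is on the positive side.

1


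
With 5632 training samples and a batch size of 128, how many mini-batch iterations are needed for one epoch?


Iterations per epoch = dataset_size / batch_size
= 5632 / 128
= 44

44


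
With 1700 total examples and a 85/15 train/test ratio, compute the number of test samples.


Train samples = 1700 * 85% = 1445
Test samples = 1700 - 1445
= 255

255


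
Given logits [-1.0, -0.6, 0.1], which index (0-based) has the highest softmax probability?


Softmax is a monotonic transformation, so it preserves the argmax.
We need to find the index of the maximum logit.
Index 0: -1.0
Index 1: -0.6
Index 2: 0.1
Maximum logit = 0.1 at index 2

2


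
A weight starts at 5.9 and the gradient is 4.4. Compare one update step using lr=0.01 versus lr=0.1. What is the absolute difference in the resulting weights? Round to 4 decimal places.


With lr=0.01: w_new = 5.9 - 0.01 * 4.4 = 5.856
With lr=0.1: w_new = 5.9 - 0.1 * 4.4 = 5.46
Absolute difference = |5.856 - 5.46|
= 0.3960

0.3960


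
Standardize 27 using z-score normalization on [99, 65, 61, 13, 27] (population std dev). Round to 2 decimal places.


Mean = (99 + 65 + 61 + 13 + 27) / 5 = 53.0
Variance = sum((x_i - mean)^2) / n = 920.0
Std = sqrt(920.0) = 30.3315
Z = (x - mean) / std
= (27 - 53.0) / 30.3315
= -26.0 / 30.3315
= -0.86

-0.86


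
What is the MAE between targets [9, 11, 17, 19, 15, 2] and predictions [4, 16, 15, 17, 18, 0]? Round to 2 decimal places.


Absolute errors: [5, 5, 2, 2, 3, 2]
Sum of absolute errors = 19
MAE = 19 / 6 = 3.17

3.17


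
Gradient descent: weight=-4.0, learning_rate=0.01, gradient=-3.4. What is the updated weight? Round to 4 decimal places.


w_new = w_old - lr * gradient
= -4.0 - 0.01 * -3.4
= -4.0 - (-0.034)
= -3.9660

-3.9660


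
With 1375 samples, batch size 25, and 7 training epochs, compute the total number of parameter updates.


Iterations per epoch = 1375 / 25 = 55
Total updates = iterations_per_epoch * epochs
= 55 * 7
= 385

385


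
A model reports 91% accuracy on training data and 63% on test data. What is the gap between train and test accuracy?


Gap = train_accuracy - test_accuracy
= 91 - 63
= 28%
This large gap strongly indicates overfitting.

28


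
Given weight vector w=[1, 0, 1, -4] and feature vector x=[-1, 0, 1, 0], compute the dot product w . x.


Element-wise products:
1 * -1 = -1
0 * 0 = 0
1 * 1 = 1
-4 * 0 = 0
Sum = -1 + 0 + 1 + 0
= 0

0


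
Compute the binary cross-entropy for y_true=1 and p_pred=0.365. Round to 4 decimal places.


For y=1: Loss = -log(p)
= -log(0.365)
= -(-1.0079)
= 1.0079

1.0079


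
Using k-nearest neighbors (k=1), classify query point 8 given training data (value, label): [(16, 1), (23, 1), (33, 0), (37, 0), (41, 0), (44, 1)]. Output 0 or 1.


Distances from query 8:
Point 16 (class 1): distance = 8
K=1 nearest neighbors: classes = [1]
Votes for class 1: 1 / 1
Majority vote => class 1

1


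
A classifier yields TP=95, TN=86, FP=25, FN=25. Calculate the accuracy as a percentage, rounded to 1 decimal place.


Accuracy = (TP + TN) / (TP + TN + FP + FN) * 100
= (95 + 86) / (95 + 86 + 25 + 25)
= 181 / 231
= 0.7835
= 78.4%

78.4


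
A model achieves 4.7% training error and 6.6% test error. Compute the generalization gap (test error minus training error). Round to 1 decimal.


Generalization gap = test_error - train_error
= 6.6 - 4.7
= 1.9%
A small gap suggests good generalization.

1.9


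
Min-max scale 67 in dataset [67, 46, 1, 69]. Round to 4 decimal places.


Min = 1, Max = 69
Range = 69 - 1 = 68
Scaled = (x - min) / (max - min)
= (67 - 1) / 68
= 66 / 68
= 0.9706

0.9706


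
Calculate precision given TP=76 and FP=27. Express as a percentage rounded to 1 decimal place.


Precision = TP / (TP + FP) * 100
= 76 / (76 + 27)
= 76 / 103
= 0.7379
= 73.8%

73.8


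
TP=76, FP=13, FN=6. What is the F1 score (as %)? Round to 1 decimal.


Precision = TP / (TP + FP) = 76 / 89 = 0.8539
Recall = TP / (TP + FN) = 76 / 82 = 0.9268
F1 = 2 * P * R / (P + R)
= 2 * 0.8539 * 0.9268 / (0.8539 + 0.9268)
= 1.5829 / 1.7808
= 0.8889
As percentage: 88.9%

88.9


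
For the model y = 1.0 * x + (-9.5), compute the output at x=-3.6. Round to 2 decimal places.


y = 1.0 * -3.6 + (-9.5)
= -3.6 + (-9.5)
= -13.10

-13.10


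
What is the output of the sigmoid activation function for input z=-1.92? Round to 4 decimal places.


sigmoid(z) = 1 / (1 + exp(-z))
exp(-(-1.92)) = exp(1.92) = 6.821
1 + 6.821 = 7.821
1 / 7.821 = 0.1279

0.1279


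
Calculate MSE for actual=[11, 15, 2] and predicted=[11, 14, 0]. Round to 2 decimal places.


Differences: [0, 1, 2]
Squared errors: [0, 1, 4]
Sum of squared errors = 5
MSE = 5 / 3 = 1.67

1.67


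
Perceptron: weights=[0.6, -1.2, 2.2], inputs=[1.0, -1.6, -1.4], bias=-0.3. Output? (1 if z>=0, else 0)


z = w . x + b
= 0.6*1.0 + -1.2*-1.6 + 2.2*-1.4 + -0.3
= 0.6 + 1.92 + -3.08 + -0.3
= -0.56 + -0.3
= -0.86
Since z = -0.86 < 0, output = 0

0


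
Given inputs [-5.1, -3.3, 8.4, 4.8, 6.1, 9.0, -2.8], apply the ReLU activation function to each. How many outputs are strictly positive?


ReLU(x) = max(0, x) for each element:
ReLU(-5.1) = 0
ReLU(-3.3) = 0
ReLU(8.4) = 8.4
ReLU(4.8) = 4.8
ReLU(6.1) = 6.1
ReLU(9.0) = 9.0
ReLU(-2.8) = 0
Active neurons (>0): 4

4


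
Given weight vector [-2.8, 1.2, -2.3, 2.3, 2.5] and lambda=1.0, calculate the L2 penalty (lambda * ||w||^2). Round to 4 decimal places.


Squaring each weight:
(-2.8)^2 = 7.84
1.2^2 = 1.44
(-2.3)^2 = 5.29
2.3^2 = 5.29
2.5^2 = 6.25
Sum of squares = 26.11
Penalty = 1.0 * 26.11 = 26.1100

26.1100


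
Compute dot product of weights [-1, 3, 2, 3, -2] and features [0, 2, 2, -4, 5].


Element-wise products:
-1 * 0 = 0
3 * 2 = 6
2 * 2 = 4
3 * -4 = -12
-2 * 5 = -10
Sum = 0 + 6 + 4 + -12 + -10
= -12

-12


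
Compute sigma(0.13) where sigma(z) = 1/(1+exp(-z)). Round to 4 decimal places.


sigmoid(z) = 1 / (1 + exp(-z))
exp(-(0.13)) = exp(-0.13) = 0.8781
1 + 0.8781 = 1.8781
1 / 1.8781 = 0.5325

0.5325


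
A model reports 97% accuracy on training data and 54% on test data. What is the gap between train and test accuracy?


Gap = train_accuracy - test_accuracy
= 97 - 54
= 43%
This large gap strongly indicates overfitting.

43


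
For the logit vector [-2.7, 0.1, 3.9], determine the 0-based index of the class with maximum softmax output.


Softmax is a monotonic transformation, so it preserves the argmax.
We need to find the index of the maximum logit.
Index 0: -2.7
Index 1: 0.1
Index 2: 3.9
Maximum logit = 3.9 at index 2

2


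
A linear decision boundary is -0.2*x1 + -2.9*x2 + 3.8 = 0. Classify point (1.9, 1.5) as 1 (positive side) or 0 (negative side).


Compute -0.2 * 1.9 + -2.9 * 1.5 + 3.8
= -0.38 + -4.35 + 3.8
= -0.93
Since -0.93 < 0, the point is on the negative side.

0


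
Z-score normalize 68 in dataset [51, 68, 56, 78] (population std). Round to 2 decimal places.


Mean = (51 + 68 + 56 + 78) / 4 = 63.25
Variance = sum((x_i - mean)^2) / n = 110.6875
Std = sqrt(110.6875) = 10.5208
Z = (x - mean) / std
= (68 - 63.25) / 10.5208
= 4.75 / 10.5208
= 0.45

0.45


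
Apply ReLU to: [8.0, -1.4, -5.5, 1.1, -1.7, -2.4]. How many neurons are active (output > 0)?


ReLU(x) = max(0, x) for each element:
ReLU(8.0) = 8.0
ReLU(-1.4) = 0
ReLU(-5.5) = 0
ReLU(1.1) = 1.1
ReLU(-1.7) = 0
ReLU(-2.4) = 0
Active neurons (>0): 2

2


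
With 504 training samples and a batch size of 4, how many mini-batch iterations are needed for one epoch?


Iterations per epoch = dataset_size / batch_size
= 504 / 4
= 126

126


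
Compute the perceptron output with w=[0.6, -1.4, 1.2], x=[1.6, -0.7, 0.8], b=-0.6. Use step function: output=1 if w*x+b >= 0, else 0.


z = w . x + b
= 0.6*1.6 + -1.4*-0.7 + 1.2*0.8 + -0.6
= 0.96 + 0.98 + 0.96 + -0.6
= 2.9 + -0.6
= 2.3
Since z = 2.3 >= 0, output = 1

1


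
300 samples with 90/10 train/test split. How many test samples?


Train samples = 300 * 90% = 270
Test samples = 300 - 270
= 30

30


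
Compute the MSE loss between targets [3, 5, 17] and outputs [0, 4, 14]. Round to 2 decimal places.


Differences: [3, 1, 3]
Squared errors: [9, 1, 9]
Sum of squared errors = 19
MSE = 19 / 3 = 6.33

6.33


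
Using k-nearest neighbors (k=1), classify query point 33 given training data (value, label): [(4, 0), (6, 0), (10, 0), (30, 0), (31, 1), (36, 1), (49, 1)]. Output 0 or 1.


Distances from query 33:
Point 31 (class 1): distance = 2
K=1 nearest neighbors: classes = [1]
Votes for class 1: 1 / 1
Majority vote => class 1

1


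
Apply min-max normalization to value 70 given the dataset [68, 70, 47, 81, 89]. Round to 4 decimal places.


Min = 47, Max = 89
Range = 89 - 47 = 42
Scaled = (x - min) / (max - min)
= (70 - 47) / 42
= 23 / 42
= 0.5476

0.5476


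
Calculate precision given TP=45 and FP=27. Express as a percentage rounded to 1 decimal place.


Precision = TP / (TP + FP) * 100
= 45 / (45 + 27)
= 45 / 72
= 0.625
= 62.5%

62.5


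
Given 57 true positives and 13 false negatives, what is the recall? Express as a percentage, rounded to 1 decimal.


Recall = TP / (TP + FN) * 100
= 57 / (57 + 13)
= 57 / 70
= 0.8143
= 81.4%

81.4
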